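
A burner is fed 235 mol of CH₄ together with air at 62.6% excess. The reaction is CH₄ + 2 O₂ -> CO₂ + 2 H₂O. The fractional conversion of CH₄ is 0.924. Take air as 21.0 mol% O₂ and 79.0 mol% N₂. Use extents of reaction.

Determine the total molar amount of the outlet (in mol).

Stoichiometric O₂ = 2 × 235 = 470 mol; O₂ fed = 470 × 1.626 = 764.2 mol.
N₂ fed = 764.2 × 79/21 = 2875 mol.
Fuel reacted = 0.924 × 235 → ξ = 217.1 mol.
Outlet (n = n₀ + ν ξ):
  CH₄: 235 − 1(217.1) = 17.86
  O₂: 764.2 − 2(217.1) = 329.9
  N₂: 2875 (inert)
  CO₂: 0 + 1(217.1) = 217.1
  H₂O: 0 + 2(217.1) = 434.3
Total out = 17.86 + 329.9 + 2875 + 217.1 + 434.3 = 3874 mol.

3870 mol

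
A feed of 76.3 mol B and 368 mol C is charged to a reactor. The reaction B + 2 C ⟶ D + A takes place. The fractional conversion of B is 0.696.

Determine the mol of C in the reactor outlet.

B reacted = 0.696 × 76.3 = 53.1 mol; ν_B = −1, so ξ = 53.1/1 = 53.1 mol.
Outlet amounts (n = n₀ + ν ξ):
  B: 76.3 − 1(53.1) = 23.2
  C: 368 − 2(53.1) = 261.8
  D: 0 + 1(53.1) = 53.1
  A: 0 + 1(53.1) = 53.1

262 mol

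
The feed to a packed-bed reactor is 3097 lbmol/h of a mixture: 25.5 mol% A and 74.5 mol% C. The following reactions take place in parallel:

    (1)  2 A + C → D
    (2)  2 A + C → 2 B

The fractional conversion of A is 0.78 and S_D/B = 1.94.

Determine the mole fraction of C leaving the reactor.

0.786

Conversion of A: A consumed = 0.78 × 789.7 = 616 lbmol/h = 2ξ₁ + 2ξ₂.
Selectivity: 1ξ₁ / (2ξ₂) = 1.94 → ξ₁ = 3.88 ξ₂.
Substitute: (2·3.88 + 2) ξ₂ = 616 → ξ₂ = 63.11 lbmol/h, ξ₁ = 244.9 lbmol/h.
Outlet amounts (n = n₀ + Σ ν·ξ):
  A: 789.7 − 2(244.9) − 2(63.11) = 173.7
  C: 2307 − 1(244.9) − 1(63.11) = 1999
  D: 0 + 1(244.9) = 244.9
  B: 0 + 2(63.11) = 126.2
Total out = 2544 lbmol/h; y_C = 1999 / 2544 = 0.7858.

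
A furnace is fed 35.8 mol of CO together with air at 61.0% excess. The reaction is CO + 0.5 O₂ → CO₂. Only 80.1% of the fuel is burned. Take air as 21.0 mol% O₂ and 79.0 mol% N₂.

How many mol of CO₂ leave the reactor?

28.7 mol

Stoichiometric O₂ = 0.5 × 35.8 = 17.9 mol; O₂ fed = 17.9 × 1.610 = 28.82 mol.
N₂ fed = 28.82 × 79/21 = 108.4 mol.
Fuel reacted = 0.801 × 35.8 → ξ = 28.68 mol.
Outlet (n = n₀ + ν ξ):
  CO: 35.8 − 1(28.68) = 7.124
  O₂: 28.82 − 0.5(28.68) = 14.48
  N₂: 108.4 (inert)
  CO₂: 0 + 1(28.68) = 28.68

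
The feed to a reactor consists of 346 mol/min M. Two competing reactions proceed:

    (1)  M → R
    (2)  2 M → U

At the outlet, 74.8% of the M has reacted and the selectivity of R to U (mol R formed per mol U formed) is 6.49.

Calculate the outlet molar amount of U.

Conversion of M: M consumed = 0.748 × 346 = 258.8 mol/min = 1ξ₁ + 2ξ₂.
Selectivity: 1ξ₁ / (1ξ₂) = 6.49 → ξ₁ = 6.49 ξ₂.
Substitute: (1·6.49 + 2) ξ₂ = 258.8 → ξ₂ = 30.48 mol/min, ξ₁ = 197.8 mol/min.
Outlet amounts (n = n₀ + Σ ν·ξ):
  M: 346 − 1(197.8) − 2(30.48) = 87.19
  R: 0 + 1(197.8) = 197.8
  U: 0 + 1(30.48) = 30.48

30.5 mol/min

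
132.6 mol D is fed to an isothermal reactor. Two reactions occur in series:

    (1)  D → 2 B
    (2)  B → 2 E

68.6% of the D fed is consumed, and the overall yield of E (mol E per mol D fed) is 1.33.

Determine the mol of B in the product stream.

Conversion of D: D consumed = 1ξ₁ = 0.686 × 132.6 → ξ₁ = 90.96 mol.
Yield of E: 2ξ₂ / 132.6 = 1.33 → ξ₂ = 88.18 mol.
Outlet amounts (n = n₀ + Σ ν·ξ):
  D: 132.6 − 1(90.96) = 41.64
  B: 0 + 2(90.96) − 1(88.18) = 93.75
  E: 0 + 2(88.18) = 176.4

93.7 mol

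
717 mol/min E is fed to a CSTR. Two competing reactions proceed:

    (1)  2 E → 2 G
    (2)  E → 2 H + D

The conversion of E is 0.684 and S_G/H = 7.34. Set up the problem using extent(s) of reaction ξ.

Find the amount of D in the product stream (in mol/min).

31.3 mol/min

Conversion of E: E consumed = 0.684 × 717 = 490.4 mol/min = 2ξ₁ + 1ξ₂.
Selectivity: 2ξ₁ / (2ξ₂) = 7.34 → ξ₁ = 7.34 ξ₂.
Substitute: (2·7.34 + 1) ξ₂ = 490.4 → ξ₂ = 31.28 mol/min, ξ₁ = 229.6 mol/min.
Outlet amounts (n = n₀ + Σ ν·ξ):
  E: 717 − 2(229.6) − 1(31.28) = 226.6
  G: 0 + 2(229.6) = 459.2
  H: 0 + 2(31.28) = 62.55
  D: 0 + 1(31.28) = 31.28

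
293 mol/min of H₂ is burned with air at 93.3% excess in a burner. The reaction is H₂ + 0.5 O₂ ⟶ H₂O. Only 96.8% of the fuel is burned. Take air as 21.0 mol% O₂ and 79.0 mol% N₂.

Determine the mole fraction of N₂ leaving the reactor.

0.71

Stoichiometric O₂ = 0.5 × 293 = 146.5 mol/min; O₂ fed = 146.5 × 1.933 = 283.2 mol/min.
N₂ fed = 283.2 × 79/21 = 1065 mol/min.
Fuel reacted = 0.968 × 293 → ξ = 283.6 mol/min.
Outlet (n = n₀ + ν ξ):
  H₂: 293 − 1(283.6) = 9.376
  O₂: 283.2 − 0.5(283.6) = 141.4
  N₂: 1065 (inert)
  H₂O: 0 + 1(283.6) = 283.6
Total out = 1500 mol/min; y_N₂ = 1065 / 1500 = 0.7104.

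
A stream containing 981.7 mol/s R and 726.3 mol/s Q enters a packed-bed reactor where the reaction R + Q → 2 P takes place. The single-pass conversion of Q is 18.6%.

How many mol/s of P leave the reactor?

Q reacted = 0.186 × 726.3 = 135.1 mol/s; ν_Q = −1, so ξ = 135.1/1 = 135.1 mol/s.
Outlet amounts (n = n₀ + ν ξ):
  R: 981.7 − 1(135.1) = 846.6
  Q: 726.3 − 1(135.1) = 591.2
  P: 0 + 2(135.1) = 270.2

270 mol/s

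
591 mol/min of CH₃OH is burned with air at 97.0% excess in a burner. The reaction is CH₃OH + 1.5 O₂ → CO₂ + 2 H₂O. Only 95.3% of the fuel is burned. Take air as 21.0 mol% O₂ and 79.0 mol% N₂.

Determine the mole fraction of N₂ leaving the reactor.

0.715

Stoichiometric O₂ = 1.5 × 591 = 886.5 mol/min; O₂ fed = 886.5 × 1.970 = 1746 mol/min.
N₂ fed = 1746 × 79/21 = 6570 mol/min.
Fuel reacted = 0.953 × 591 → ξ = 563.2 mol/min.
Outlet (n = n₀ + ν ξ):
  CH₃OH: 591 − 1(563.2) = 27.78
  O₂: 1746 − 1.5(563.2) = 901.6
  N₂: 6570 (inert)
  CO₂: 0 + 1(563.2) = 563.2
  H₂O: 0 + 2(563.2) = 1126
Total out = 9189 mol/min; y_N₂ = 6570 / 9189 = 0.715.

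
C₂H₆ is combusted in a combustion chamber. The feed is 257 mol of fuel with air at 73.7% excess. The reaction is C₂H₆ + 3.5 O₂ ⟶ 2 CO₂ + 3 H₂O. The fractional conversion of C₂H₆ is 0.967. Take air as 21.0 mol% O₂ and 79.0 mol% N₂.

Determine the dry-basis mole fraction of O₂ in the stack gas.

0.0979

Stoichiometric O₂ = 3.5 × 257 = 899.5 mol; O₂ fed = 899.5 × 1.737 = 1562 mol.
N₂ fed = 1562 × 79/21 = 5878 mol.
Fuel reacted = 0.967 × 257 → ξ = 248.5 mol.
Outlet (n = n₀ + ν ξ):
  C₂H₆: 257 − 1(248.5) = 8.481
  O₂: 1562 − 3.5(248.5) = 692.6
  N₂: 5878 (inert)
  CO₂: 0 + 2(248.5) = 497
  H₂O: 0 + 3(248.5) = 745.6
Dry total = 7076 mol; y_O₂ (dry) = 692.6 / 7076 = 0.09788.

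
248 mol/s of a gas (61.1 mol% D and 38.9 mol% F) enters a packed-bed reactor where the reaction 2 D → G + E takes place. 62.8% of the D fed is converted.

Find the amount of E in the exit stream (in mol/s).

D reacted = 0.628 × 151.5 = 95.16 mol/s; ν_D = −2, so ξ = 95.16/2 = 47.58 mol/s.
Outlet amounts (n = n₀ + ν ξ):
  D: 151.5 − 2(47.58) = 56.37
  G: 0 + 1(47.58) = 47.58
  E: 0 + 1(47.58) = 47.58
  F: 96.47 (inert)

47.6 mol/s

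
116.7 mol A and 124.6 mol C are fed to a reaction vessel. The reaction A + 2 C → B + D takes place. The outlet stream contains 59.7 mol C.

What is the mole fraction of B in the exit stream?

For C: n = n₀ − 2ξ → 59.7 = 124.6 − 2ξ, giving ξ = 32.45 mol.
Outlet amounts (n = n₀ + ν ξ):
  A: 116.7 − 1(32.45) = 84.25
  C: 124.6 − 2(32.45) = 59.7
  B: 0 + 1(32.45) = 32.45
  D: 0 + 1(32.45) = 32.45
Total out = 208.8 mol; y_B = 32.45 / 208.8 = 0.1554.

0.155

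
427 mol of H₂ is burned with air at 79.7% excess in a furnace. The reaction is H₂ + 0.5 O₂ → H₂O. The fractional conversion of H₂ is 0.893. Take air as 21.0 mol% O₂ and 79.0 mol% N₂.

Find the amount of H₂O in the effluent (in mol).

Stoichiometric O₂ = 0.5 × 427 = 213.5 mol; O₂ fed = 213.5 × 1.797 = 383.7 mol.
N₂ fed = 383.7 × 79/21 = 1443 mol.
Fuel reacted = 0.893 × 427 → ξ = 381.3 mol.
Outlet (n = n₀ + ν ξ):
  H₂: 427 − 1(381.3) = 45.69
  O₂: 383.7 − 0.5(381.3) = 193
  N₂: 1443 (inert)
  H₂O: 0 + 1(381.3) = 381.3

381 mol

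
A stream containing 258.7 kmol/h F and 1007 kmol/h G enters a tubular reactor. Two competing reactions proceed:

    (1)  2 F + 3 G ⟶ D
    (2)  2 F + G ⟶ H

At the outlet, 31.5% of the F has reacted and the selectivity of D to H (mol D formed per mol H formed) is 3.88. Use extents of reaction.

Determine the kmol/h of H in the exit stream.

Conversion of F: F consumed = 0.315 × 258.7 = 81.49 kmol/h = 2ξ₁ + 2ξ₂.
Selectivity: 1ξ₁ / (1ξ₂) = 3.88 → ξ₁ = 3.88 ξ₂.
Substitute: (2·3.88 + 2) ξ₂ = 81.49 → ξ₂ = 8.349 kmol/h, ξ₁ = 32.4 kmol/h.
Outlet amounts (n = n₀ + Σ ν·ξ):
  F: 258.7 − 2(32.4) − 2(8.349) = 177.2
  G: 1007 − 3(32.4) − 1(8.349) = 901.5
  D: 0 + 1(32.4) = 32.4
  H: 0 + 1(8.349) = 8.349

8.35 kmol/h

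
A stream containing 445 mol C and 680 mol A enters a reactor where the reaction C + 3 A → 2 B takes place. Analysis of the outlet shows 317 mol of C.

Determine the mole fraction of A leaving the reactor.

0.341

For C: n = n₀ − 1ξ → 317 = 445 − 1ξ, giving ξ = 128 mol.
Outlet amounts (n = n₀ + ν ξ):
  C: 445 − 1(128) = 317
  A: 680 − 3(128) = 296
  B: 0 + 2(128) = 256
Total out = 869 mol; y_A = 296 / 869 = 0.3406.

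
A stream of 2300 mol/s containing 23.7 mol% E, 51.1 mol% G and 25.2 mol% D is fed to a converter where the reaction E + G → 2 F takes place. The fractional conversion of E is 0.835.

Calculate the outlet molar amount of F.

E reacted = 0.835 × 545.1 = 455.2 mol/s; ν_E = −1, so ξ = 455.2/1 = 455.2 mol/s.
Outlet amounts (n = n₀ + ν ξ):
  E: 545.1 − 1(455.2) = 89.94
  G: 1175 − 1(455.2) = 720.1
  F: 0 + 2(455.2) = 910.3
  D: 579.6 (inert)

910 mol/s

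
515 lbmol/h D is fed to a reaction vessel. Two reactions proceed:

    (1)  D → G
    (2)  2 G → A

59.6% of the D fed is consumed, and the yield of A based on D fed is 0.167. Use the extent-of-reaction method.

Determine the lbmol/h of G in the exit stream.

Conversion of D: D consumed = 1ξ₁ = 0.596 × 515 → ξ₁ = 306.9 lbmol/h.
Yield of A: 1ξ₂ / 515 = 0.167 → ξ₂ = 86.01 lbmol/h.
Outlet amounts (n = n₀ + Σ ν·ξ):
  D: 515 − 1(306.9) = 208.1
  G: 0 + 1(306.9) − 2(86.01) = 134.9
  A: 0 + 1(86.01) = 86.01

135 lbmol/h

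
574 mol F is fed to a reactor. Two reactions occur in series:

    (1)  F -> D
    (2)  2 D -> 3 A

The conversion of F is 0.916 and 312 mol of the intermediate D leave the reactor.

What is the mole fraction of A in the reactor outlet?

0.471

Conversion of F: F consumed = 1ξ₁ = 0.916 × 574 → ξ₁ = 525.8 mol.
D balance: n_D = 0 + 1ξ₁ − 2ξ₂ = 312 → ξ₂ = (1·525.8 − 312)/2 = 106.9 mol.
Outlet amounts (n = n₀ + Σ ν·ξ):
  F: 574 − 1(525.8) = 48.22
  D: 0 + 1(525.8) − 2(106.9) = 312
  A: 0 + 3(106.9) = 320.7
Total out = 680.9 mol; y_A = 320.7 / 680.9 = 0.471.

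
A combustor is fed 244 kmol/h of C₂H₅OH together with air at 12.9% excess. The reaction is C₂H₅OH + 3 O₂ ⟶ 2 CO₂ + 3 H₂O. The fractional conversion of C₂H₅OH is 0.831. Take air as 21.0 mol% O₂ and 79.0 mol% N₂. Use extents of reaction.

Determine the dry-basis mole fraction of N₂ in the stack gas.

0.824

Stoichiometric O₂ = 3 × 244 = 732 kmol/h; O₂ fed = 732 × 1.129 = 826.4 kmol/h.
N₂ fed = 826.4 × 79/21 = 3109 kmol/h.
Fuel reacted = 0.831 × 244 → ξ = 202.8 kmol/h.
Outlet (n = n₀ + ν ξ):
  C₂H₅OH: 244 − 1(202.8) = 41.24
  O₂: 826.4 − 3(202.8) = 218.1
  N₂: 3109 (inert)
  CO₂: 0 + 2(202.8) = 405.5
  H₂O: 0 + 3(202.8) = 608.3
Dry total = 3774 kmol/h; y_N₂ (dry) = 3109 / 3774 = 0.8238.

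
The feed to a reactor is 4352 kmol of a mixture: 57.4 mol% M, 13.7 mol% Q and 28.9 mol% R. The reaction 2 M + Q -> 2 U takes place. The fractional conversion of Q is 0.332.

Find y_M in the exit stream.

Q reacted = 0.332 × 596.2 = 197.9 kmol; ν_Q = −1, so ξ = 197.9/1 = 197.9 kmol.
Outlet amounts (n = n₀ + ν ξ):
  M: 2498 − 2(197.9) = 2102
  Q: 596.2 − 1(197.9) = 398.3
  U: 0 + 2(197.9) = 395.9
  R: 1258 (inert)
Total out = 4154 kmol; y_M = 2102 / 4154 = 0.506.

0.506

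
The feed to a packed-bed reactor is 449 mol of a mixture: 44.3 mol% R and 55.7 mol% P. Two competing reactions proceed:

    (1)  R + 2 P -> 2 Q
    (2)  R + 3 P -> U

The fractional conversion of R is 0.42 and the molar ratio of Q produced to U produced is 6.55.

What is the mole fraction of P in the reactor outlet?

0.194

Conversion of R: R consumed = 0.42 × 198.9 = 83.54 mol = 1ξ₁ + 1ξ₂.
Selectivity: 2ξ₁ / (1ξ₂) = 6.55 → ξ₁ = 3.275 ξ₂.
Substitute: (1·3.275 + 1) ξ₂ = 83.54 → ξ₂ = 19.54 mol, ξ₁ = 64 mol.
Outlet amounts (n = n₀ + Σ ν·ξ):
  R: 198.9 − 1(64) − 1(19.54) = 115.4
  P: 250.1 − 2(64) − 3(19.54) = 63.47
  Q: 0 + 2(64) = 128
  U: 0 + 1(19.54) = 19.54
Total out = 326.4 mol; y_P = 63.47 / 326.4 = 0.1945.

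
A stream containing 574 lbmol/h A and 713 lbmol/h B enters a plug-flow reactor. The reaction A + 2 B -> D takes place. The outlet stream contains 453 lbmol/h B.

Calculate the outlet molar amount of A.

For B: n = n₀ − 2ξ → 453 = 713 − 2ξ, giving ξ = 130 lbmol/h.
Outlet amounts (n = n₀ + ν ξ):
  A: 574 − 1(130) = 444
  B: 713 − 2(130) = 453
  D: 0 + 1(130) = 130

444 lbmol/h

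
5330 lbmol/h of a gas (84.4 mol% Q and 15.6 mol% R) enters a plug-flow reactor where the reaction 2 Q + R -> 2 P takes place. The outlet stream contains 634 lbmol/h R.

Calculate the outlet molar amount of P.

For R: n = n₀ − 1ξ → 634 = 831.5 − 1ξ, giving ξ = 197.5 lbmol/h.
Outlet amounts (n = n₀ + ν ξ):
  Q: 4499 − 2(197.5) = 4104
  R: 831.5 − 1(197.5) = 634
  P: 0 + 2(197.5) = 395

395 lbmol/h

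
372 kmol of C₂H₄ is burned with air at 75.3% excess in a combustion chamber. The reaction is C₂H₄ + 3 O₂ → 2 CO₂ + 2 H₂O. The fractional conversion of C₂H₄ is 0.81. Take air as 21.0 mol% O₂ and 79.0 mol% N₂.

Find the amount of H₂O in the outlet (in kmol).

Stoichiometric O₂ = 3 × 372 = 1116 kmol; O₂ fed = 1116 × 1.753 = 1956 kmol.
N₂ fed = 1956 × 79/21 = 7360 kmol.
Fuel reacted = 0.81 × 372 → ξ = 301.3 kmol.
Outlet (n = n₀ + ν ξ):
  C₂H₄: 372 − 1(301.3) = 70.68
  O₂: 1956 − 3(301.3) = 1052
  N₂: 7360 (inert)
  CO₂: 0 + 2(301.3) = 602.6
  H₂O: 0 + 2(301.3) = 602.6

603 kmol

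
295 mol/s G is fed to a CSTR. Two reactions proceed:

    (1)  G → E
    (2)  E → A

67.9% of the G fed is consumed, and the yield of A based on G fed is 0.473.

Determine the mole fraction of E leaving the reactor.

Conversion of G: G consumed = 1ξ₁ = 0.679 × 295 → ξ₁ = 200.3 mol/s.
Yield of A: 1ξ₂ / 295 = 0.473 → ξ₂ = 139.5 mol/s.
Outlet amounts (n = n₀ + Σ ν·ξ):
  G: 295 − 1(200.3) = 94.69
  E: 0 + 1(200.3) − 1(139.5) = 60.77
  A: 0 + 1(139.5) = 139.5
Total out = 295 mol/s; y_E = 60.77 / 295 = 0.206.

0.206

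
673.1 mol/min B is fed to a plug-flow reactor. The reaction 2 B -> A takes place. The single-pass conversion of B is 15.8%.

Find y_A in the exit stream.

0.0858

B reacted = 0.158 × 673.1 = 106.3 mol/min; ν_B = −2, so ξ = 106.3/2 = 53.17 mol/min.
Outlet amounts (n = n₀ + ν ξ):
  B: 673.1 − 2(53.17) = 566.8
  A: 0 + 1(53.17) = 53.17
Total out = 619.9 mol/min; y_A = 53.17 / 619.9 = 0.08578.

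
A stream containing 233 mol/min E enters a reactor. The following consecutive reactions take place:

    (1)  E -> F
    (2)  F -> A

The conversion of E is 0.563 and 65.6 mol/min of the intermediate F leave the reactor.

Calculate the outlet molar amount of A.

65.6 mol/min

Conversion of E: E consumed = 1ξ₁ = 0.563 × 233 → ξ₁ = 131.2 mol/min.
F balance: n_F = 0 + 1ξ₁ − 1ξ₂ = 65.6 → ξ₂ = (1·131.2 − 65.6)/1 = 65.58 mol/min.
Outlet amounts (n = n₀ + Σ ν·ξ):
  E: 233 − 1(131.2) = 101.8
  F: 0 + 1(131.2) − 1(65.58) = 65.6
  A: 0 + 1(65.58) = 65.58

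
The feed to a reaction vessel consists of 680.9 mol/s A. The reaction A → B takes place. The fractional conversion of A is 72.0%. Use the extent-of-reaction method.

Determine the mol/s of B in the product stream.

490 mol/s

A reacted = 0.72 × 680.9 = 490.2 mol/s; ν_A = −1, so ξ = 490.2/1 = 490.2 mol/s.
Outlet amounts (n = n₀ + ν ξ):
  A: 680.9 − 1(490.2) = 190.7
  B: 0 + 1(490.2) = 490.2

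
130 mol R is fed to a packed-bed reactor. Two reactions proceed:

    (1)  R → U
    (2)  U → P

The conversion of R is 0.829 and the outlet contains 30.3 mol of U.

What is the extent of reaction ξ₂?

ξ₂ = 77.5 mol

Conversion of R: R consumed = 1ξ₁ = 0.829 × 130 → ξ₁ = 107.8 mol.
U balance: n_U = 0 + 1ξ₁ − 1ξ₂ = 30.3 → ξ₂ = (1·107.8 − 30.3)/1 = 77.47 mol.
Outlet amounts (n = n₀ + Σ ν·ξ):
  R: 130 − 1(107.8) = 22.23
  U: 0 + 1(107.8) − 1(77.47) = 30.3
  P: 0 + 1(77.47) = 77.47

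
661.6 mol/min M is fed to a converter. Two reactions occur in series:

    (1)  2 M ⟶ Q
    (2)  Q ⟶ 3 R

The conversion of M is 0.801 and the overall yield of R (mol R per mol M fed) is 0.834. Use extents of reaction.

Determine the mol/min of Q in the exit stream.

81 mol/min

Conversion of M: M consumed = 2ξ₁ = 0.801 × 661.6 → ξ₁ = 265 mol/min.
Yield of R: 3ξ₂ / 661.6 = 0.834 → ξ₂ = 183.9 mol/min.
Outlet amounts (n = n₀ + Σ ν·ξ):
  M: 661.6 − 2(265) = 131.7
  Q: 0 + 1(265) − 1(183.9) = 81.05
  R: 0 + 3(183.9) = 551.8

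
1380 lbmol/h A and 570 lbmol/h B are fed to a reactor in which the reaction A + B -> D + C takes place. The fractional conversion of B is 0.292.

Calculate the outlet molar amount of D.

166 lbmol/h

B reacted = 0.292 × 570 = 166.4 lbmol/h; ν_B = −1, so ξ = 166.4/1 = 166.4 lbmol/h.
Outlet amounts (n = n₀ + ν ξ):
  A: 1380 − 1(166.4) = 1214
  B: 570 − 1(166.4) = 403.6
  D: 0 + 1(166.4) = 166.4
  C: 0 + 1(166.4) = 166.4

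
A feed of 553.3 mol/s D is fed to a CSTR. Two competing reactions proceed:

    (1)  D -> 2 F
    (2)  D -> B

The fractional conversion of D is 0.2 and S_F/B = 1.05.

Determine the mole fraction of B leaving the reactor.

0.123

Conversion of D: D consumed = 0.2 × 553.3 = 110.7 mol/s = 1ξ₁ + 1ξ₂.
Selectivity: 2ξ₁ / (1ξ₂) = 1.05 → ξ₁ = 0.525 ξ₂.
Substitute: (1·0.525 + 1) ξ₂ = 110.7 → ξ₂ = 72.56 mol/s, ξ₁ = 38.1 mol/s.
Outlet amounts (n = n₀ + Σ ν·ξ):
  D: 553.3 − 1(38.1) − 1(72.56) = 442.6
  F: 0 + 2(38.1) = 76.19
  B: 0 + 1(72.56) = 72.56
Total out = 591.4 mol/s; y_B = 72.56 / 591.4 = 0.1227.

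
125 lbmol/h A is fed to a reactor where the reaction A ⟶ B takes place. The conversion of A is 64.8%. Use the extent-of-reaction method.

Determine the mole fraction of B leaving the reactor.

0.648

A reacted = 0.648 × 125 = 81 lbmol/h; ν_A = −1, so ξ = 81/1 = 81 lbmol/h.
Outlet amounts (n = n₀ + ν ξ):
  A: 125 − 1(81) = 44
  B: 0 + 1(81) = 81
Total out = 125 lbmol/h; y_B = 81 / 125 = 0.648.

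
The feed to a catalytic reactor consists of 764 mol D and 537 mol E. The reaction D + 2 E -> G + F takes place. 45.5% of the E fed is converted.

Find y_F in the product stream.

E reacted = 0.455 × 537 = 244.3 mol; ν_E = −2, so ξ = 244.3/2 = 122.2 mol.
Outlet amounts (n = n₀ + ν ξ):
  D: 764 − 1(122.2) = 641.8
  E: 537 − 2(122.2) = 292.7
  G: 0 + 1(122.2) = 122.2
  F: 0 + 1(122.2) = 122.2
Total out = 1179 mol; y_F = 122.2 / 1179 = 0.1036.

0.104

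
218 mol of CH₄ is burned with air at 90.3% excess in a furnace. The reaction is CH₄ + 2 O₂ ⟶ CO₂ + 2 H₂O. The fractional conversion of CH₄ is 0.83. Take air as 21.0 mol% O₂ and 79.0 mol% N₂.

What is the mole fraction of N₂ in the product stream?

Stoichiometric O₂ = 2 × 218 = 436 mol; O₂ fed = 436 × 1.903 = 829.7 mol.
N₂ fed = 829.7 × 79/21 = 3121 mol.
Fuel reacted = 0.83 × 218 → ξ = 180.9 mol.
Outlet (n = n₀ + ν ξ):
  CH₄: 218 − 1(180.9) = 37.06
  O₂: 829.7 − 2(180.9) = 467.8
  N₂: 3121 (inert)
  CO₂: 0 + 1(180.9) = 180.9
  H₂O: 0 + 2(180.9) = 361.9
Total out = 4169 mol; y_N₂ = 3121 / 4169 = 0.7487.

0.749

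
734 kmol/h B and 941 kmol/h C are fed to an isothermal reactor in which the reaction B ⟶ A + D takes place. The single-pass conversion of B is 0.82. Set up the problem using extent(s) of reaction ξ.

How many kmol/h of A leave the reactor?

B reacted = 0.82 × 734 = 601.9 kmol/h; ν_B = −1, so ξ = 601.9/1 = 601.9 kmol/h.
Outlet amounts (n = n₀ + ν ξ):
  B: 734 − 1(601.9) = 132.1
  A: 0 + 1(601.9) = 601.9
  D: 0 + 1(601.9) = 601.9
  C: 941 (inert)

602 kmol/h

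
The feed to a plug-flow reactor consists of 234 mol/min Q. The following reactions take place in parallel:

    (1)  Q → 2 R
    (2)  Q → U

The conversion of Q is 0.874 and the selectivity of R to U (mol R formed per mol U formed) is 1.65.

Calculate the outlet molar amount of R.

Conversion of Q: Q consumed = 0.874 × 234 = 204.5 mol/min = 1ξ₁ + 1ξ₂.
Selectivity: 2ξ₁ / (1ξ₂) = 1.65 → ξ₁ = 0.825 ξ₂.
Substitute: (1·0.825 + 1) ξ₂ = 204.5 → ξ₂ = 112.1 mol/min, ξ₁ = 92.45 mol/min.
Outlet amounts (n = n₀ + Σ ν·ξ):
  Q: 234 − 1(92.45) − 1(112.1) = 29.48
  R: 0 + 2(92.45) = 184.9
  U: 0 + 1(112.1) = 112.1

185 mol/min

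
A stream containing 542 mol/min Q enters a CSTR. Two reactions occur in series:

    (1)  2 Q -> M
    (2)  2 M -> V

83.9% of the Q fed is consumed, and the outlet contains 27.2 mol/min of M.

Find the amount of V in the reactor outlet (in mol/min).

Conversion of Q: Q consumed = 2ξ₁ = 0.839 × 542 → ξ₁ = 227.4 mol/min.
M balance: n_M = 0 + 1ξ₁ − 2ξ₂ = 27.2 → ξ₂ = (1·227.4 − 27.2)/2 = 100.1 mol/min.
Outlet amounts (n = n₀ + Σ ν·ξ):
  Q: 542 − 2(227.4) = 87.26
  M: 0 + 1(227.4) − 2(100.1) = 27.2
  V: 0 + 1(100.1) = 100.1

100 mol/min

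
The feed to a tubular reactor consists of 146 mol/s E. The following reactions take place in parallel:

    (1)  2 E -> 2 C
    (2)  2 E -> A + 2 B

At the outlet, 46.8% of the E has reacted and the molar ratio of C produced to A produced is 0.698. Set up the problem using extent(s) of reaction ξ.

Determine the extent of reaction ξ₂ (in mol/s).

Conversion of E: E consumed = 0.468 × 146 = 68.33 mol/s = 2ξ₁ + 2ξ₂.
Selectivity: 2ξ₁ / (1ξ₂) = 0.698 → ξ₁ = 0.349 ξ₂.
Substitute: (2·0.349 + 2) ξ₂ = 68.33 → ξ₂ = 25.33 mol/s, ξ₁ = 8.839 mol/s.
Outlet amounts (n = n₀ + Σ ν·ξ):
  E: 146 − 2(8.839) − 2(25.33) = 77.67
  C: 0 + 2(8.839) = 17.68
  A: 0 + 1(25.33) = 25.33
  B: 0 + 2(25.33) = 50.65

ξ₂ = 25.3 mol/s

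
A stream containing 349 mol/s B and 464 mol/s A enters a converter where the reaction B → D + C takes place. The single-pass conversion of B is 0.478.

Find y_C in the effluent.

0.17

B reacted = 0.478 × 349 = 166.8 mol/s; ν_B = −1, so ξ = 166.8/1 = 166.8 mol/s.
Outlet amounts (n = n₀ + ν ξ):
  B: 349 − 1(166.8) = 182.2
  D: 0 + 1(166.8) = 166.8
  C: 0 + 1(166.8) = 166.8
  A: 464 (inert)
Total out = 979.8 mol/s; y_C = 166.8 / 979.8 = 0.1703.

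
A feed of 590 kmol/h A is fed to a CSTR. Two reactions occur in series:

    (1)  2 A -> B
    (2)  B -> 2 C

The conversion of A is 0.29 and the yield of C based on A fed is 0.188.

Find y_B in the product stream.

0.0537

Conversion of A: A consumed = 2ξ₁ = 0.29 × 590 → ξ₁ = 85.55 kmol/h.
Yield of C: 2ξ₂ / 590 = 0.188 → ξ₂ = 55.46 kmol/h.
Outlet amounts (n = n₀ + Σ ν·ξ):
  A: 590 − 2(85.55) = 418.9
  B: 0 + 1(85.55) − 1(55.46) = 30.09
  C: 0 + 2(55.46) = 110.9
Total out = 559.9 kmol/h; y_B = 30.09 / 559.9 = 0.05374.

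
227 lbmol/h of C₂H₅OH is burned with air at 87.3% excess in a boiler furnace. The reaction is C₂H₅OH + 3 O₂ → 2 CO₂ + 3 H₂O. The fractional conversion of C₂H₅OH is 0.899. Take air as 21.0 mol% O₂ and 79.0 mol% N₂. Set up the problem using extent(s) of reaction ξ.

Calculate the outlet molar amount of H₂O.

Stoichiometric O₂ = 3 × 227 = 681 lbmol/h; O₂ fed = 681 × 1.873 = 1276 lbmol/h.
N₂ fed = 1276 × 79/21 = 4798 lbmol/h.
Fuel reacted = 0.899 × 227 → ξ = 204.1 lbmol/h.
Outlet (n = n₀ + ν ξ):
  C₂H₅OH: 227 − 1(204.1) = 22.93
  O₂: 1276 − 3(204.1) = 663.3
  N₂: 4798 (inert)
  CO₂: 0 + 2(204.1) = 408.1
  H₂O: 0 + 3(204.1) = 612.2

612 lbmol/h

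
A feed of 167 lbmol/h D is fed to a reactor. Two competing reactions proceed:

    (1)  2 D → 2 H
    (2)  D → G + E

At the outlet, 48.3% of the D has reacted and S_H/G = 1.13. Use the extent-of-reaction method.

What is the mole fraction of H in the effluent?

Conversion of D: D consumed = 0.483 × 167 = 80.66 lbmol/h = 2ξ₁ + 1ξ₂.
Selectivity: 2ξ₁ / (1ξ₂) = 1.13 → ξ₁ = 0.565 ξ₂.
Substitute: (2·0.565 + 1) ξ₂ = 80.66 → ξ₂ = 37.87 lbmol/h, ξ₁ = 21.4 lbmol/h.
Outlet amounts (n = n₀ + Σ ν·ξ):
  D: 167 − 2(21.4) − 1(37.87) = 86.34
  H: 0 + 2(21.4) = 42.79
  G: 0 + 1(37.87) = 37.87
  E: 0 + 1(37.87) = 37.87
Total out = 204.9 lbmol/h; y_H = 42.79 / 204.9 = 0.2089.

0.209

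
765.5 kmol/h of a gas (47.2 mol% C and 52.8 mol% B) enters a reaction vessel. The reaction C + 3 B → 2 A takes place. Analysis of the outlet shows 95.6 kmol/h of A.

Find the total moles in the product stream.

For A: n = n₀ + 2ξ → 95.6 = 0 + 2ξ, giving ξ = 47.8 kmol/h.
Outlet amounts (n = n₀ + ν ξ):
  C: 361.3 − 1(47.8) = 313.5
  B: 404.2 − 3(47.8) = 260.8
  A: 0 + 2(47.8) = 95.6
Total out = 313.5 + 260.8 + 95.6 = 669.9 kmol/h.

670 kmol/h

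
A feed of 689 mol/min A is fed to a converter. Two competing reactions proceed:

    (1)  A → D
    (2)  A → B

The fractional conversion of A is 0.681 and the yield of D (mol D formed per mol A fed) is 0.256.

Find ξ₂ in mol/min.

Yield of D: 1ξ₁ / 689 = 0.256 → ξ₁ = 176.4 mol/min.
Conversion of A: 1ξ₁ + 1ξ₂ = 0.681 × 689 = 469.2 → ξ₂ = 292.8 mol/min.
Outlet amounts (n = n₀ + Σ ν·ξ):
  A: 689 − 1(176.4) − 1(292.8) = 219.8
  D: 0 + 1(176.4) = 176.4
  B: 0 + 1(292.8) = 292.8

ξ₂ = 293 mol/min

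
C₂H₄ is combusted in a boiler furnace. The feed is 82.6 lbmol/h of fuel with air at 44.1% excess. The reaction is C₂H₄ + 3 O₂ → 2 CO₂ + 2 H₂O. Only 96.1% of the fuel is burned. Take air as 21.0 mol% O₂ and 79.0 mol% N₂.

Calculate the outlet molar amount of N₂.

Stoichiometric O₂ = 3 × 82.6 = 247.8 lbmol/h; O₂ fed = 247.8 × 1.441 = 357.1 lbmol/h.
N₂ fed = 357.1 × 79/21 = 1343 lbmol/h.
Fuel reacted = 0.961 × 82.6 → ξ = 79.38 lbmol/h.
Outlet (n = n₀ + ν ξ):
  C₂H₄: 82.6 − 1(79.38) = 3.221
  O₂: 357.1 − 3(79.38) = 118.9
  N₂: 1343 (inert)
  CO₂: 0 + 2(79.38) = 158.8
  H₂O: 0 + 2(79.38) = 158.8

1340 lbmol/h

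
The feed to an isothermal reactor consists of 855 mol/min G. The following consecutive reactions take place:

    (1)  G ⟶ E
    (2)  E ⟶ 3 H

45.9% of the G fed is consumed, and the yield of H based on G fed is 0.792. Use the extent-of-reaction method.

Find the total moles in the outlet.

Conversion of G: G consumed = 1ξ₁ = 0.459 × 855 → ξ₁ = 392.4 mol/min.
Yield of H: 3ξ₂ / 855 = 0.792 → ξ₂ = 225.7 mol/min.
Outlet amounts (n = n₀ + Σ ν·ξ):
  G: 855 − 1(392.4) = 462.6
  E: 0 + 1(392.4) − 1(225.7) = 166.7
  H: 0 + 3(225.7) = 677.2
Total out = 462.6 + 166.7 + 677.2 = 1306 mol/min.

1310 mol/min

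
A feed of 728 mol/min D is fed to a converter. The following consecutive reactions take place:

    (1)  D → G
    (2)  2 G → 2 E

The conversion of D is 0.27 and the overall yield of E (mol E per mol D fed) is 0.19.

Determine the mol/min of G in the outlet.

58.2 mol/min

Conversion of D: D consumed = 1ξ₁ = 0.27 × 728 → ξ₁ = 196.6 mol/min.
Yield of E: 2ξ₂ / 728 = 0.19 → ξ₂ = 69.16 mol/min.
Outlet amounts (n = n₀ + Σ ν·ξ):
  D: 728 − 1(196.6) = 531.4
  G: 0 + 1(196.6) − 2(69.16) = 58.24
  E: 0 + 2(69.16) = 138.3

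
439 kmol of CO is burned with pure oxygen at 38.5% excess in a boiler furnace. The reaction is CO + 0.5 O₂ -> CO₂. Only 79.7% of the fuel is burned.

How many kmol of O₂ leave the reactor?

Stoichiometric O₂ = 0.5 × 439 = 219.5 kmol; O₂ fed = 219.5 × 1.385 = 304 kmol.
Fuel reacted = 0.797 × 439 → ξ = 349.9 kmol.
Outlet (n = n₀ + ν ξ):
  CO: 439 − 1(349.9) = 89.12
  O₂: 304 − 0.5(349.9) = 129.1
  CO₂: 0 + 1(349.9) = 349.9

129 kmol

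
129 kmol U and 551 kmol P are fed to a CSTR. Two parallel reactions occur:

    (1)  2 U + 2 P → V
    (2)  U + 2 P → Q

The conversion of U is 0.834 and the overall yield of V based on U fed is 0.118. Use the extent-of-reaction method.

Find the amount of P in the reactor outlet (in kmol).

Yield of V: 1ξ₁ / 129 = 0.118 → ξ₁ = 15.22 kmol.
Conversion of U: 2ξ₁ + 1ξ₂ = 0.834 × 129 = 107.6 → ξ₂ = 77.14 kmol.
Outlet amounts (n = n₀ + Σ ν·ξ):
  U: 129 − 2(15.22) − 1(77.14) = 21.41
  P: 551 − 2(15.22) − 2(77.14) = 366.3
  V: 0 + 1(15.22) = 15.22
  Q: 0 + 1(77.14) = 77.14

366 kmol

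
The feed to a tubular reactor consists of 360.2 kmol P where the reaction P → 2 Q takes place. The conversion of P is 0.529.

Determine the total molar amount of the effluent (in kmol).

551 kmol

P reacted = 0.529 × 360.2 = 190.5 kmol; ν_P = −1, so ξ = 190.5/1 = 190.5 kmol.
Outlet amounts (n = n₀ + ν ξ):
  P: 360.2 − 1(190.5) = 169.7
  Q: 0 + 2(190.5) = 381.1
Total out = 169.7 + 381.1 = 550.7 kmol.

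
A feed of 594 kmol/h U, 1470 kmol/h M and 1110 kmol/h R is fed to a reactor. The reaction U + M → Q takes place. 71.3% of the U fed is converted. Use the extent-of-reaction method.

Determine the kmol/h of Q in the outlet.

U reacted = 0.713 × 594 = 423.5 kmol/h; ν_U = −1, so ξ = 423.5/1 = 423.5 kmol/h.
Outlet amounts (n = n₀ + ν ξ):
  U: 594 − 1(423.5) = 170.5
  M: 1470 − 1(423.5) = 1046
  Q: 0 + 1(423.5) = 423.5
  R: 1110 (inert)

424 kmol/h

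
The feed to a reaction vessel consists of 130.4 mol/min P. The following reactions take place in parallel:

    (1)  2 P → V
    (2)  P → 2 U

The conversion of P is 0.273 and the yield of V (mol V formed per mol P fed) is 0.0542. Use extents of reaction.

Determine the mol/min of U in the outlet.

42.9 mol/min

Yield of V: 1ξ₁ / 130.4 = 0.0542 → ξ₁ = 7.068 mol/min.
Conversion of P: 2ξ₁ + 1ξ₂ = 0.273 × 130.4 = 35.6 → ξ₂ = 21.46 mol/min.
Outlet amounts (n = n₀ + Σ ν·ξ):
  P: 130.4 − 2(7.068) − 1(21.46) = 94.8
  V: 0 + 1(7.068) = 7.068
  U: 0 + 2(21.46) = 42.93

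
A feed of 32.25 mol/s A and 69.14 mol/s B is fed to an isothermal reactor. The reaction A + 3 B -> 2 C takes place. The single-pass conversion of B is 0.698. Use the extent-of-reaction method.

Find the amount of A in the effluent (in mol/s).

B reacted = 0.698 × 69.14 = 48.26 mol/s; ν_B = −3, so ξ = 48.26/3 = 16.09 mol/s.
Outlet amounts (n = n₀ + ν ξ):
  A: 32.25 − 1(16.09) = 16.16
  B: 69.14 − 3(16.09) = 20.88
  C: 0 + 2(16.09) = 32.17

16.2 mol/s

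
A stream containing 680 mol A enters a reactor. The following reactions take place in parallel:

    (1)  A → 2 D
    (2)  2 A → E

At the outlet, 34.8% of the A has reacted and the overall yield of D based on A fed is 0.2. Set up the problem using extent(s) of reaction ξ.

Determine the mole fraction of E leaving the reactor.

Yield of D: 2ξ₁ / 680 = 0.2 → ξ₁ = 68 mol.
Conversion of A: 1ξ₁ + 2ξ₂ = 0.348 × 680 = 236.6 → ξ₂ = 84.32 mol.
Outlet amounts (n = n₀ + Σ ν·ξ):
  A: 680 − 1(68) − 2(84.32) = 443.4
  D: 0 + 2(68) = 136
  E: 0 + 1(84.32) = 84.32
Total out = 663.7 mol; y_E = 84.32 / 663.7 = 0.127.

0.127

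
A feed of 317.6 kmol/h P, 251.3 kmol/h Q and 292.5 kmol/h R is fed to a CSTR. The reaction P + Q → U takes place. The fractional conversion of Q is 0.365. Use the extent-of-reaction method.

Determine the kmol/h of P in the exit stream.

226 kmol/h

Q reacted = 0.365 × 251.3 = 91.72 kmol/h; ν_Q = −1, so ξ = 91.72/1 = 91.72 kmol/h.
Outlet amounts (n = n₀ + ν ξ):
  P: 317.6 − 1(91.72) = 225.9
  Q: 251.3 − 1(91.72) = 159.6
  U: 0 + 1(91.72) = 91.72
  R: 292.5 (inert)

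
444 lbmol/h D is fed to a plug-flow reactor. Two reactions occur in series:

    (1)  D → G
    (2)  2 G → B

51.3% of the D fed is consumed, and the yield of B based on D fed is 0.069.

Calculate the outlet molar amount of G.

166 lbmol/h

Conversion of D: D consumed = 1ξ₁ = 0.513 × 444 → ξ₁ = 227.8 lbmol/h.
Yield of B: 1ξ₂ / 444 = 0.069 → ξ₂ = 30.64 lbmol/h.
Outlet amounts (n = n₀ + Σ ν·ξ):
  D: 444 − 1(227.8) = 216.2
  G: 0 + 1(227.8) − 2(30.64) = 166.5
  B: 0 + 1(30.64) = 30.64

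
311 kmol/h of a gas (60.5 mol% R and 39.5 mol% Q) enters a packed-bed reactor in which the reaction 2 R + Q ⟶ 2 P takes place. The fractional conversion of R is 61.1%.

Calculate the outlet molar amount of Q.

R reacted = 0.611 × 188.2 = 115 kmol/h; ν_R = −2, so ξ = 115/2 = 57.48 kmol/h.
Outlet amounts (n = n₀ + ν ξ):
  R: 188.2 − 2(57.48) = 73.19
  Q: 122.8 − 1(57.48) = 65.36
  P: 0 + 2(57.48) = 115

65.4 kmol/h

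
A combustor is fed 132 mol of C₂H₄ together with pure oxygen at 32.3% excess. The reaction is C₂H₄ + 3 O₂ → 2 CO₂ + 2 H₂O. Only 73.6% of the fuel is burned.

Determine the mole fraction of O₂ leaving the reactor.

0.354

Stoichiometric O₂ = 3 × 132 = 396 mol; O₂ fed = 396 × 1.323 = 523.9 mol.
Fuel reacted = 0.736 × 132 → ξ = 97.15 mol.
Outlet (n = n₀ + ν ξ):
  C₂H₄: 132 − 1(97.15) = 34.85
  O₂: 523.9 − 3(97.15) = 232.5
  CO₂: 0 + 2(97.15) = 194.3
  H₂O: 0 + 2(97.15) = 194.3
Total out = 655.9 mol; y_O₂ = 232.5 / 655.9 = 0.3544.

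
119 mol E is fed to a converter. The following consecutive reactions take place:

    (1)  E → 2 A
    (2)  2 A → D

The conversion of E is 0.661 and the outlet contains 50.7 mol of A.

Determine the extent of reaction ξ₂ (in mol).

Conversion of E: E consumed = 1ξ₁ = 0.661 × 119 → ξ₁ = 78.66 mol.
A balance: n_A = 0 + 2ξ₁ − 2ξ₂ = 50.7 → ξ₂ = (2·78.66 − 50.7)/2 = 53.31 mol.
Outlet amounts (n = n₀ + Σ ν·ξ):
  E: 119 − 1(78.66) = 40.34
  A: 0 + 2(78.66) − 2(53.31) = 50.7
  D: 0 + 1(53.31) = 53.31

ξ₂ = 53.3 mol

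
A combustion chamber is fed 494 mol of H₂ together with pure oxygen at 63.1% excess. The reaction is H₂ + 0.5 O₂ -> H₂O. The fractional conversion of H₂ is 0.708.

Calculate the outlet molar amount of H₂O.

350 mol

Stoichiometric O₂ = 0.5 × 494 = 247 mol; O₂ fed = 247 × 1.631 = 402.9 mol.
Fuel reacted = 0.708 × 494 → ξ = 349.8 mol.
Outlet (n = n₀ + ν ξ):
  H₂: 494 − 1(349.8) = 144.2
  O₂: 402.9 − 0.5(349.8) = 228
  H₂O: 0 + 1(349.8) = 349.8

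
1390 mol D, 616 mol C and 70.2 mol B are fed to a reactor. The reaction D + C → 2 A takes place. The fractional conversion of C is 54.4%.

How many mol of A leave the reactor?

C reacted = 0.544 × 616 = 335.1 mol; ν_C = −1, so ξ = 335.1/1 = 335.1 mol.
Outlet amounts (n = n₀ + ν ξ):
  D: 1390 − 1(335.1) = 1055
  C: 616 − 1(335.1) = 280.9
  A: 0 + 2(335.1) = 670.2
  B: 70.2 (inert)

670 mol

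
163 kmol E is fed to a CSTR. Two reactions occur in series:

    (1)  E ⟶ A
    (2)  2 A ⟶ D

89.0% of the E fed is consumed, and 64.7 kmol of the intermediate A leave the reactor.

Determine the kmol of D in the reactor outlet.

Conversion of E: E consumed = 1ξ₁ = 0.89 × 163 → ξ₁ = 145.1 kmol.
A balance: n_A = 0 + 1ξ₁ − 2ξ₂ = 64.7 → ξ₂ = (1·145.1 − 64.7)/2 = 40.18 kmol.
Outlet amounts (n = n₀ + Σ ν·ξ):
  E: 163 − 1(145.1) = 17.93
  A: 0 + 1(145.1) − 2(40.18) = 64.7
  D: 0 + 1(40.18) = 40.18

40.2 kmol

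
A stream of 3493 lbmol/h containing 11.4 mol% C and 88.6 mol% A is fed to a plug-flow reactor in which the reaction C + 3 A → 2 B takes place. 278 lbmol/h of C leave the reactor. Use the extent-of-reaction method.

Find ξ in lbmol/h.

For C: n = n₀ − 1ξ → 278 = 398.2 − 1ξ, giving ξ = 120.2 lbmol/h.
Outlet amounts (n = n₀ + ν ξ):
  C: 398.2 − 1(120.2) = 278
  A: 3095 − 3(120.2) = 2734
  B: 0 + 2(120.2) = 240.4

ξ = 120 lbmol/h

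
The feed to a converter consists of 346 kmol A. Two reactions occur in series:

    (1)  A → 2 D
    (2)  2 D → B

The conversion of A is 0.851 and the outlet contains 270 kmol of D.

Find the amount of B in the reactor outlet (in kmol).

159 kmol

Conversion of A: A consumed = 1ξ₁ = 0.851 × 346 → ξ₁ = 294.4 kmol.
D balance: n_D = 0 + 2ξ₁ − 2ξ₂ = 270 → ξ₂ = (2·294.4 − 270)/2 = 159.4 kmol.
Outlet amounts (n = n₀ + Σ ν·ξ):
  A: 346 − 1(294.4) = 51.55
  D: 0 + 2(294.4) − 2(159.4) = 270
  B: 0 + 1(159.4) = 159.4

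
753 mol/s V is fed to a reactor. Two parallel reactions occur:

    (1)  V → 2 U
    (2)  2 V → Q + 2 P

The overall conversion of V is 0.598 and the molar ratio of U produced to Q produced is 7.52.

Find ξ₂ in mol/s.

Conversion of V: V consumed = 0.598 × 753 = 450.3 mol/s = 1ξ₁ + 2ξ₂.
Selectivity: 2ξ₁ / (1ξ₂) = 7.52 → ξ₁ = 3.76 ξ₂.
Substitute: (1·3.76 + 2) ξ₂ = 450.3 → ξ₂ = 78.18 mol/s, ξ₁ = 293.9 mol/s.
Outlet amounts (n = n₀ + Σ ν·ξ):
  V: 753 − 1(293.9) − 2(78.18) = 302.7
  U: 0 + 2(293.9) = 587.9
  Q: 0 + 1(78.18) = 78.18
  P: 0 + 2(78.18) = 156.4

ξ₂ = 78.2 mol/s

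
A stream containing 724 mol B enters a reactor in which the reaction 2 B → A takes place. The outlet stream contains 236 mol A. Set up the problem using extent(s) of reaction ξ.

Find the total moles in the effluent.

For A: n = n₀ + 1ξ → 236 = 0 + 1ξ, giving ξ = 236 mol.
Outlet amounts (n = n₀ + ν ξ):
  B: 724 − 2(236) = 252
  A: 0 + 1(236) = 236
Total out = 252 + 236 = 488 mol.

488 mol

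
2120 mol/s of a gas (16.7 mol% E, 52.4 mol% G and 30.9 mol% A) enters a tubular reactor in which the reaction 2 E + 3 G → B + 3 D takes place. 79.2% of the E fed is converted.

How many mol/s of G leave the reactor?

E reacted = 0.792 × 354 = 280.4 mol/s; ν_E = −2, so ξ = 280.4/2 = 140.2 mol/s.
Outlet amounts (n = n₀ + ν ξ):
  E: 354 − 2(140.2) = 73.64
  G: 1111 − 3(140.2) = 690.3
  B: 0 + 1(140.2) = 140.2
  D: 0 + 3(140.2) = 420.6
  A: 655.1 (inert)

690 mol/s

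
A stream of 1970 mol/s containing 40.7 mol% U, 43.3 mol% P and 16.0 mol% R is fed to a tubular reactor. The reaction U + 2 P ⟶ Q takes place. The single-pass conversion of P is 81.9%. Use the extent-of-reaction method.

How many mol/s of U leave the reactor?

452 mol/s

P reacted = 0.819 × 853 = 698.6 mol/s; ν_P = −2, so ξ = 698.6/2 = 349.3 mol/s.
Outlet amounts (n = n₀ + ν ξ):
  U: 801.8 − 1(349.3) = 452.5
  P: 853 − 2(349.3) = 154.4
  Q: 0 + 1(349.3) = 349.3
  R: 315.2 (inert)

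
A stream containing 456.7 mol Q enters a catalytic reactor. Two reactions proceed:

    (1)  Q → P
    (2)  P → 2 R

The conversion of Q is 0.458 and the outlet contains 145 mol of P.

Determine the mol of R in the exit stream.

Conversion of Q: Q consumed = 1ξ₁ = 0.458 × 456.7 → ξ₁ = 209.2 mol.
P balance: n_P = 0 + 1ξ₁ − 1ξ₂ = 145 → ξ₂ = (1·209.2 − 145)/1 = 64.17 mol.
Outlet amounts (n = n₀ + Σ ν·ξ):
  Q: 456.7 − 1(209.2) = 247.5
  P: 0 + 1(209.2) − 1(64.17) = 145
  R: 0 + 2(64.17) = 128.3

128 mol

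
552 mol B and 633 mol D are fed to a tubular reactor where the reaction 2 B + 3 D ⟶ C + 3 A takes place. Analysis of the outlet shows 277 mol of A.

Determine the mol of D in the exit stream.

356 mol

For A: n = n₀ + 3ξ → 277 = 0 + 3ξ, giving ξ = 92.33 mol.
Outlet amounts (n = n₀ + ν ξ):
  B: 552 − 2(92.33) = 367.3
  D: 633 − 3(92.33) = 356
  C: 0 + 1(92.33) = 92.33
  A: 0 + 3(92.33) = 277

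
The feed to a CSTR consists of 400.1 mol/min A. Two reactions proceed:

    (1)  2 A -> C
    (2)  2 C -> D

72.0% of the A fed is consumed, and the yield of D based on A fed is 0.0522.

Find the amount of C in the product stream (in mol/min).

Conversion of A: A consumed = 2ξ₁ = 0.72 × 400.1 → ξ₁ = 144 mol/min.
Yield of D: 1ξ₂ / 400.1 = 0.0522 → ξ₂ = 20.89 mol/min.
Outlet amounts (n = n₀ + Σ ν·ξ):
  A: 400.1 − 2(144) = 112
  C: 0 + 1(144) − 2(20.89) = 102.3
  D: 0 + 1(20.89) = 20.89

102 mol/min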